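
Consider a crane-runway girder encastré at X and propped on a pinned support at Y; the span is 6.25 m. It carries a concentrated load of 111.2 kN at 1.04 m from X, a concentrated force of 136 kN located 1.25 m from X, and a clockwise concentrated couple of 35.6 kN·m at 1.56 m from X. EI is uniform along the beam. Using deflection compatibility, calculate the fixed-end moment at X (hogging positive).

M_X = 223.1 kN·m

Release the roller at Y. Primary structure: cantilever fixed at X.
Primary-structure tip deflection at Y by superposition:
  point load 111.2 at a = 1.04: Pa²(3L − a)/(6EI) = 355/EI
  point load 136 at a = 1.25: Pa²(3L − a)/(6EI) = 619.8/EI
  clockwise couple 35.6 at a = 1.56: M₀a(2L − a)/(2EI) = 303.8/EI
  δ_0 = 1279/EI
Tip deflection under a unit load at Y: L³/(3EI) = 81.38/EI.
Compatibility at Y: δ_0 − R_Y·δ_{YY} = 0, so R_Y = 1279/81.38 = 15.71 kN.
Moment equilibrium about X: M_X = Σ(load moments about X) − R_Y·L = 321.2 − 15.71×6.25 = 223.1 kN·m.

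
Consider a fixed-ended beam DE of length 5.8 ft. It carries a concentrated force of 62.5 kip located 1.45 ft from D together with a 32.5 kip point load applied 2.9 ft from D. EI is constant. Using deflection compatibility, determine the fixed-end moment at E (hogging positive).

Take the two fixed-end moments M_D, M_E as redundants; the released structure is the simple span DE.
Simple-span end rotations at D and E under the given loads:
  at D: point load 62.5 at a = 1.45: Pab(L + b)/(6LEI) = 115/EI
  at E: point load 62.5 at a = 1.45: Pab(L + a)/(6LEI) = 82.13/EI
  at D: point load 32.5 at a = 2.9: Pab(L + b)/(6LEI) = 68.33/EI
  at E: point load 32.5 at a = 2.9: Pab(L + a)/(6LEI) = 68.33/EI
  θ_D0 = 183.3/EI,  θ_E0 = 150.5/EI
Flexibility coefficients: a unit moment at one end gives L/(3EI) there and L/(6EI) at the far end, so f₁₁ = f₂₂ = 1.933/EI and f₁₂ = f₂₁ = 0.9667/EI.
Compatibility — zero rotation at each built-in end:
  1.933 M_D + 0.9667 M_E = 183.3
  0.9667 M_D + 1.933 M_E = 150.5
Solving the pair gives M_D = 74.54 kip·ft and M_E = 40.55 kip·ft (hogging).

M_E = 40.55 kip·ft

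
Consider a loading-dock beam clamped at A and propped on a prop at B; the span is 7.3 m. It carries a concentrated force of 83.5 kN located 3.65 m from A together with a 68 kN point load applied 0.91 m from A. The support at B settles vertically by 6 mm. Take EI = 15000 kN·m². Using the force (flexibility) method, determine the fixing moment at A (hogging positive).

Choose R_B as the redundant. The primary structure is the cantilever fixed at A.
Free-end deflection of the primary structure under the applied loading (downward +):
  point load 83.5 at a = 3.65: Pa²(3L − a)/(6EI) = 3384/EI
  point load 68 at a = 0.91: Pa²(3L − a)/(6EI) = 197/EI
  δ_0 = 3581/EI
Flexibility coefficient — unit upward force at B: δ_{BB} = L³/(3EI) = 129.7/EI.
With EI = 15000 kN·m²: δ_0 = 0.23871 m and δ_{BB} = 0.008645 m/kN.
Compatibility — the beam at B must follow the support down by 0.006 m: δ_0 − R_B·δ_{BB} = 0.006, so R_B = (0.23871 − 0.006)/0.008645 = 26.92 kN.
Moment equilibrium about A: M_A = Σ(load moments about A) − R_B·L = 366.7 − 26.92×7.3 = 170.1 kN·m.

M_A = 170.1 kN·m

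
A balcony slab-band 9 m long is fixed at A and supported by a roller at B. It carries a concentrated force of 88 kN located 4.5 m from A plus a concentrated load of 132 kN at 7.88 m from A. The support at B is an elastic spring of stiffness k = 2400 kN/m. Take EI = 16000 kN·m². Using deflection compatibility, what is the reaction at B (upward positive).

R_B = 131.4 kN

Choose R_B as the redundant. The primary structure is the cantilever fixed at A.
Downward deflection at the released point B due to the loads:
  point load 88 at a = 4.5: Pa²(3L − a)/(6EI) = 6682/EI
  point load 132 at a = 7.88: Pa²(3L − a)/(6EI) = 26119/EI
  δ_0 = 32802/EI
Flexibility coefficient — unit upward force at B: δ_{BB} = L³/(3EI) = 243/EI.
With EI = 16000 kN·m²: δ_0 = 2.0501 m and δ_{BB} = 0.015187 m/kN.
Compatibility — the spring shortens by R_B/k under the reaction it provides: δ_0 − R_B·δ_{BB} = R_B/k. With 1/k = 0.000417 m/kN, R_B = δ_0 / (δ_{BB} + 1/k) = 2.0501 / (0.015187 + 0.000417) = 131.4 kN.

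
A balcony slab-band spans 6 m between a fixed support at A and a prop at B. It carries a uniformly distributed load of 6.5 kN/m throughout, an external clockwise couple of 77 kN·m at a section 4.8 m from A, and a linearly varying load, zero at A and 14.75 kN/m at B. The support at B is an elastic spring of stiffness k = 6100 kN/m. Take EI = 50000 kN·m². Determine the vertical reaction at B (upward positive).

Take the reaction at B as the redundant and release it; the primary structure is a cantilever fixed at A.
Deflection at B on the released cantilever, summing each load's contribution:
  UDL 6.5: wL⁴/(8EI) = 1053/EI
  clockwise couple 77 at a = 4.8: M₀a(2L − a)/(2EI) = 1331/EI
  triangular load, peak 14.75 at the free end: 11w₀L⁴/(120EI) = 1752/EI
  δ_0 = 4136/EI
Flexibility coefficient — unit upward force at B: δ_{BB} = L³/(3EI) = 72/EI.
With EI = 50000 kN·m²: δ_0 = 0.082717 m and δ_{BB} = 0.00144 m/kN.
Compatibility — the spring shortens by R_B/k under the reaction it provides: δ_0 − R_B·δ_{BB} = R_B/k. With 1/k = 0.000164 m/kN, R_B = δ_0 / (δ_{BB} + 1/k) = 0.082717 / (0.00144 + 0.000164) = 51.57 kN.

R_B = 51.57 kN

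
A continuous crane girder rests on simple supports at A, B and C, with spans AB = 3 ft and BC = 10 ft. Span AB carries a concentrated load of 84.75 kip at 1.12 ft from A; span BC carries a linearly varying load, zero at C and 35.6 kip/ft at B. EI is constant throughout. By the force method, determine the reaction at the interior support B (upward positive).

R_B = 233.5 kip

Take M_B as the redundant. Released structure: two simple spans AB and BC with a hinge at B.
Discontinuity in slope at B on the released structure — sum the simple-span end rotations:
  span AB: point load 84.75 at a = 1.12: Pab(L + a)/(6LEI) = 40.85/EI
  span BC: triangular load, peak 35.6: w₀L³/(45EI) = 791.1/EI
  relative rotation θ_0 = (40.85 + 791.1)/EI = 832/EI
A unit hogging moment at B produces rotation L₁/(3EI) + L₂/(3EI) = 4.333/EI.
Slope continuity at B: θ_0 = M_B·4.333/EI, so M_B = 832/4.333 = 192 kip·ft (hogging).
Span AB, ΣM about A with M_B applied at B: R_B^{AB}·3 = 94.92 + 192, so R_B^{AB} = 95.64 kip and R_A = 84.75 − 95.64 = -10.89 kip.
Span BC, ΣM about C: R_B^{BC}·10 = 1187 + 192, so R_B^{BC} = 137.9 kip and R_C = 178 − 137.9 = 40.13 kip.
R_B = 95.64 + 137.9 = 233.5 kip.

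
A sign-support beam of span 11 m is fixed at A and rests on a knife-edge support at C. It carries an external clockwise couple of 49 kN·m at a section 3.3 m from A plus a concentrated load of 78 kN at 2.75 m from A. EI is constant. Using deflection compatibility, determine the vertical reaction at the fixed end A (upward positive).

Take the reaction at C as the redundant and release it; the primary structure is a cantilever fixed at A.
Downward deflection at the released point C due to the loads:
  clockwise couple 49 at a = 3.3: M₀a(2L − a)/(2EI) = 1512/EI
  point load 78 at a = 2.75: Pa²(3L − a)/(6EI) = 2974/EI
  δ_0 = 4486/EI
Tip deflection under a unit load at C: L³/(3EI) = 443.7/EI.
Compatibility at C: δ_0 − R_C·δ_{CC} = 0, so R_C = 4486/443.7 = 10.11 kN.
Vertical equilibrium: R_A = ΣP − R_C = 78 − 10.11 = 67.89 kN.

R_A = 67.89 kN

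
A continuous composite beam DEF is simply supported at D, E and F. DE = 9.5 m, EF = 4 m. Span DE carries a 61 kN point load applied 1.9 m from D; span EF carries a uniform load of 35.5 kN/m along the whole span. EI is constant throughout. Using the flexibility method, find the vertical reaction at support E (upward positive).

R_E = 104.6 kN

Insert a hinge at E; M_E is the redundant, and each span becomes simply supported.
Rotations at E on the released spans (each span's end-slope, ×1/EI):
  span DE: point load 61 at a = 1.9: Pab(L + a)/(6LEI) = 176.2/EI
  span EF: UDL 35.5: wL³/(24EI) = 94.67/EI
  relative rotation θ_0 = (176.2 + 94.67)/EI = 270.8/EI
A unit hogging moment at E produces rotation L₁/(3EI) + L₂/(3EI) = 4.5/EI.
Slope continuity at E: θ_0 = M_E·4.5/EI, so M_E = 270.8/4.5 = 60.19 kN·m (hogging).
Span DE, ΣM about D with M_E applied at E: R_E^{DE}·9.5 = 115.9 + 60.19, so R_E^{DE} = 18.54 kN and R_D = 61 − 18.54 = 42.46 kN.
Span EF, ΣM about F: R_E^{EF}·4 = 284 + 60.19, so R_E^{EF} = 86.05 kN and R_F = 142 − 86.05 = 55.95 kN.
R_E = 18.54 + 86.05 = 104.6 kN.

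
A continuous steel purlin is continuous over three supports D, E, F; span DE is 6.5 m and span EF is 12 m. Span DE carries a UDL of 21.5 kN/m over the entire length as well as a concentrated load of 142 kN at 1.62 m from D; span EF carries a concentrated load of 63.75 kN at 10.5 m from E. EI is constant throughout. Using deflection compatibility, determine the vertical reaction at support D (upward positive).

Take M_E as the redundant. Released structure: two simple spans DE and EF with a hinge at E.
End slopes at the hinge E, treating each span as simply supported:
  span DE: UDL 21.5: wL³/(24EI) = 246/EI
  span DE: point load 142 at a = 1.62: Pab(L + a)/(6LEI) = 233.7/EI
  span EF: point load 63.75 at a = 10.5: Pab(L + b)/(6LEI) = 188.3/EI
  relative rotation θ_0 = (479.7 + 188.3)/EI = 668/EI
A unit hogging moment at E produces rotation L₁/(3EI) + L₂/(3EI) = 6.167/EI.
Slope continuity at E: θ_0 = M_E·6.167/EI, so M_E = 668/6.167 = 108.3 kN·m (hogging).
Span DE, ΣM about D with M_E applied at E: R_E^{DE}·6.5 = 684.2 + 108.3, so R_E^{DE} = 121.9 kN and R_D = 281.8 − 121.9 = 159.8 kN.

R_D = 159.8 kN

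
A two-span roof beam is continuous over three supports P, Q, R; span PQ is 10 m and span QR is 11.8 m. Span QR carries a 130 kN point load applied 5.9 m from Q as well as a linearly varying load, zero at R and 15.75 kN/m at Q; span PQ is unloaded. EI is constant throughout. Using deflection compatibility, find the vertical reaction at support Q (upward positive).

R_Q = 170.3 kN

Take M_Q as the redundant. Released structure: two simple spans PQ and QR with a hinge at Q.
Discontinuity in slope at Q on the released structure — sum the simple-span end rotations:
  span QR: point load 130 at a = 5.9: Pab(L + b)/(6LEI) = 1131/EI
  span QR: triangular load, peak 15.75: w₀L³/(45EI) = 575.1/EI
  relative rotation θ_0 = (0 + 1706)/EI = 1706/EI
A unit hogging moment at Q produces rotation L₁/(3EI) + L₂/(3EI) = 7.267/EI.
Slope continuity at Q: θ_0 = M_Q·7.267/EI, so M_Q = 1706/7.267 = 234.8 kN·m (hogging).
Span PQ, ΣM about P with M_Q applied at Q: R_Q^{PQ}·10 = 0 + 234.8, so R_Q^{PQ} = 23.48 kN and R_P = 0 − 23.48 = -23.48 kN.
Span QR, ΣM about R: R_Q^{QR}·11.8 = 1498 + 234.8, so R_Q^{QR} = 146.9 kN and R_R = 222.9 − 146.9 = 76.07 kN.
R_Q = 23.48 + 146.9 = 170.3 kN.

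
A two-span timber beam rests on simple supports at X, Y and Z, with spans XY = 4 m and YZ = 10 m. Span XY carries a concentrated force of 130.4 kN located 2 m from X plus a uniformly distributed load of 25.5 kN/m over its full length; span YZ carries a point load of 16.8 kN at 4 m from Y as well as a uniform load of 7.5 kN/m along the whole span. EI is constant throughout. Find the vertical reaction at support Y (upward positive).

Take M_Y as the redundant. Released structure: two simple spans XY and YZ with a hinge at Y.
Discontinuity in slope at Y on the released structure — sum the simple-span end rotations:
  span XY: point load 130.4 at a = 2: Pab(L + a)/(6LEI) = 130.4/EI
  span XY: UDL 25.5: wL³/(24EI) = 68/EI
  span YZ: point load 16.8 at a = 4: Pab(L + b)/(6LEI) = 107.5/EI
  span YZ: UDL 7.5: wL³/(24EI) = 312.5/EI
  relative rotation θ_0 = (198.4 + 420)/EI = 618.4/EI
A unit hogging moment at Y produces rotation L₁/(3EI) + L₂/(3EI) = 4.667/EI.
Compatibility: M_Y·(L₁+L₂)/(3EI) = θ_0, giving M_Y = 132.5 kN·m (hogging).
Span XY, ΣM about X with M_Y applied at Y: R_Y^{XY}·4 = 464.8 + 132.5, so R_Y^{XY} = 149.3 kN and R_X = 232.4 − 149.3 = 83.07 kN.
Span YZ, ΣM about Z: R_Y^{YZ}·10 = 475.8 + 132.5, so R_Y^{YZ} = 60.83 kN and R_Z = 91.8 − 60.83 = 30.97 kN.
R_Y = 149.3 + 60.83 = 210.2 kN.

R_Y = 210.2 kN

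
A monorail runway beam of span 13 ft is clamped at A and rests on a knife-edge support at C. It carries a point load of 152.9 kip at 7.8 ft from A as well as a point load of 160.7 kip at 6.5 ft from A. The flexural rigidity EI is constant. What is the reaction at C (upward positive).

R_C = 116.3 kip

Remove the prop at C; the released (primary) structure is a cantilever built in at A.
Deflection at C on the released cantilever, summing each load's contribution:
  point load 152.9 at a = 7.8: Pa²(3L − a)/(6EI) = 48373/EI
  point load 160.7 at a = 6.5: Pa²(3L − a)/(6EI) = 36777/EI
  δ_0 = 85150/EI
Flexibility coefficient — unit upward force at C: δ_{CC} = L³/(3EI) = 732.3/EI.
Compatibility at C: δ_0 − R_C·δ_{CC} = 0, so R_C = 85150/732.3 = 116.3 kip.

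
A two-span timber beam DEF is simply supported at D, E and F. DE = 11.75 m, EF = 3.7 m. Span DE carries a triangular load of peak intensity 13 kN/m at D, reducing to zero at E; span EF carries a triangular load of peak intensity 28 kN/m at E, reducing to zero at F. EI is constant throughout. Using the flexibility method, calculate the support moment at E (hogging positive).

M_E = 85.74 kN·m

Insert a hinge at E; M_E is the redundant, and each span becomes simply supported.
Discontinuity in slope at E on the released structure — sum the simple-span end rotations:
  span DE: triangular load, peak 13: 7w₀L³/(360EI) = 410.1/EI
  span EF: triangular load, peak 28: w₀L³/(45EI) = 31.52/EI
  relative rotation θ_0 = (410.1 + 31.52)/EI = 441.6/EI
A unit hogging moment at E produces rotation L₁/(3EI) + L₂/(3EI) = 5.15/EI.
Slope continuity at E: θ_0 = M_E·5.15/EI, so M_E = 441.6/5.15 = 85.74 kN·m (hogging).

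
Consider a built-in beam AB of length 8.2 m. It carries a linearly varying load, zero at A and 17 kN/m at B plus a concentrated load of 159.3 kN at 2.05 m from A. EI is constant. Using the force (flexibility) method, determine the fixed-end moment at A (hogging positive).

M_A = 221.8 kN·m

Release both end moments; the primary structure is a simply-supported span AB with redundants M_A and M_B.
On the primary (simply-supported) span, the end slopes from the loading are:
  at A: triangular load, peak 17: 7w₀L³/(360EI) = 182.3/EI
  at B: triangular load, peak 17: w₀L³/(45EI) = 208.3/EI
  at A: point load 159.3 at a = 2.05: Pab(L + b)/(6LEI) = 585.8/EI
  at B: point load 159.3 at a = 2.05: Pab(L + a)/(6LEI) = 418.4/EI
  θ_A0 = 768/EI,  θ_B0 = 626.7/EI
Flexibility coefficients: a unit moment at one end gives L/(3EI) there and L/(6EI) at the far end, so f₁₁ = f₂₂ = 2.733/EI and f₁₂ = f₂₁ = 1.367/EI.
Compatibility — zero rotation at each built-in end:
  2.733 M_A + 1.367 M_B = 768
  1.367 M_A + 2.733 M_B = 626.7
Solving the pair gives M_A = 221.8 kN·m and M_B = 118.4 kN·m (hogging).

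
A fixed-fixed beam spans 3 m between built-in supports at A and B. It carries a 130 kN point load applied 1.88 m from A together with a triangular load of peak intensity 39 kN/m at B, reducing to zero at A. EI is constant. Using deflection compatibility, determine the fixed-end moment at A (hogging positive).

M_A = 45.76 kN·m

Release both end moments; the primary structure is a simply-supported span AB with redundants M_A and M_B.
End rotations of the released simple span under the applied load (×1/EI):
  at A: point load 130 at a = 1.88: Pab(L + b)/(6LEI) = 62.65/EI
  at B: point load 130 at a = 1.88: Pab(L + a)/(6LEI) = 74.21/EI
  at A: triangular load, peak 39: 7w₀L³/(360EI) = 20.48/EI
  at B: triangular load, peak 39: w₀L³/(45EI) = 23.4/EI
  θ_A0 = 83.13/EI,  θ_B0 = 97.61/EI
Flexibility coefficients: a unit moment at one end gives L/(3EI) there and L/(6EI) at the far end, so f₁₁ = f₂₂ = 1/EI and f₁₂ = f₂₁ = 0.5/EI.
Compatibility — zero rotation at each built-in end:
  1 M_A + 0.5 M_B = 83.13
  0.5 M_A + 1 M_B = 97.61
Solving the pair gives M_A = 45.76 kN·m and M_B = 74.73 kN·m (hogging).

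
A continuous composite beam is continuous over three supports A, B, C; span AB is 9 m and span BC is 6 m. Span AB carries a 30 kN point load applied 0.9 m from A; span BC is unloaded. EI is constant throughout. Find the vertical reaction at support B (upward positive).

Insert a hinge at B; M_B is the redundant, and each span becomes simply supported.
Rotations at B on the released spans (each span's end-slope, ×1/EI):
  span AB: point load 30 at a = 0.9: Pab(L + a)/(6LEI) = 40.09/EI
  relative rotation θ_0 = (40.09 + 0)/EI = 40.09/EI
A unit hogging moment at B produces rotation L₁/(3EI) + L₂/(3EI) = 5/EI.
Compatibility: M_B·(L₁+L₂)/(3EI) = θ_0, giving M_B = 8.019 kN·m (hogging).
Span AB, ΣM about A with M_B applied at B: R_B^{AB}·9 = 27 + 8.019, so R_B^{AB} = 3.891 kN and R_A = 30 − 3.891 = 26.11 kN.
Span BC, ΣM about C: R_B^{BC}·6 = 0 + 8.019, so R_B^{BC} = 1.337 kN and R_C = 0 − 1.337 = -1.337 kN.
R_B = 3.891 + 1.337 = 5.228 kN.

R_B = 5.228 kN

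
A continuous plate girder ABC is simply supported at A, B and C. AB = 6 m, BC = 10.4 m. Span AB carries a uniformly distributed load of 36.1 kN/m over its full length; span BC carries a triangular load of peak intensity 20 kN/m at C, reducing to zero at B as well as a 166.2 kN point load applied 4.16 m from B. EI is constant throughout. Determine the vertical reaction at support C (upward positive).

R_C = 102.2 kN

Take M_B as the redundant. Released structure: two simple spans AB and BC with a hinge at B.
End slopes at the hinge B, treating each span as simply supported:
  span AB: UDL 36.1: wL³/(24EI) = 324.9/EI
  span BC: triangular load, peak 20: 7w₀L³/(360EI) = 437.4/EI
  span BC: point load 166.2 at a = 4.16: Pab(L + b)/(6LEI) = 1150/EI
  relative rotation θ_0 = (324.9 + 1588)/EI = 1913/EI
A unit hogging moment at B produces rotation L₁/(3EI) + L₂/(3EI) = 5.467/EI.
Compatibility: M_B·(L₁+L₂)/(3EI) = θ_0, giving M_B = 349.9 kN·m (hogging).
Span BC, ΣM about C: R_B^{BC}·10.4 = 1398 + 349.9, so R_B^{BC} = 168 kN and R_C = 270.2 − 168 = 102.2 kN.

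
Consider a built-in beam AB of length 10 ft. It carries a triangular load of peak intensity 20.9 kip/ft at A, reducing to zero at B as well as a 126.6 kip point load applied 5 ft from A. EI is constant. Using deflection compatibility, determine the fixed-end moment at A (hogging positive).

Take the two fixed-end moments M_A, M_B as redundants; the released structure is the simple span AB.
End rotations of the released simple span under the applied load (×1/EI):
  at A: triangular load, peak 20.9: w₀L³/(45EI) = 464.4/EI
  at B: triangular load, peak 20.9: 7w₀L³/(360EI) = 406.4/EI
  at A: point load 126.6 at a = 5: Pab(L + b)/(6LEI) = 791.2/EI
  at B: point load 126.6 at a = 5: Pab(L + a)/(6LEI) = 791.2/EI
  θ_A0 = 1256/EI,  θ_B0 = 1198/EI
Flexibility coefficients: a unit moment at one end gives L/(3EI) there and L/(6EI) at the far end, so f₁₁ = f₂₂ = 3.333/EI and f₁₂ = f₂₁ = 1.667/EI.
Compatibility — zero rotation at each built-in end:
  3.333 M_A + 1.667 M_B = 1256
  1.667 M_A + 3.333 M_B = 1198
Solving the pair gives M_A = 262.8 kip·ft and M_B = 227.9 kip·ft (hogging).

M_A = 262.8 kip·ft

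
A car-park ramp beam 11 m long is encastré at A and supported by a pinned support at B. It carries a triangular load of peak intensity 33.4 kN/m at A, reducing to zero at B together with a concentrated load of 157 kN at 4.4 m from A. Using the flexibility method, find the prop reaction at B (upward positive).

Choose R_B as the redundant. The primary structure is the cantilever fixed at A.
Free-end deflection of the primary structure under the applied loading (downward +):
  triangular load, peak 33.4 at the fixed end: w₀L⁴/(30EI) = 16300/EI
  point load 157 at a = 4.4: Pa²(3L − a)/(6EI) = 14488/EI
  δ_0 = 30789/EI
Flexibility coefficient — unit upward force at B: δ_{BB} = L³/(3EI) = 443.7/EI.
Compatibility at B: δ_0 − R_B·δ_{BB} = 0, so R_B = 30789/443.7 = 69.4 kN.

R_B = 69.4 kN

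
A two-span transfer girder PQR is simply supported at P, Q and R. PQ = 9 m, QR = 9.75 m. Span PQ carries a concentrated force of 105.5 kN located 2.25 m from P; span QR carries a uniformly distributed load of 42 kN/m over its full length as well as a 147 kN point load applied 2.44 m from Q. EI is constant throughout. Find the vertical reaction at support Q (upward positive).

R_Q = 434.3 kN

Insert a hinge at Q; M_Q is the redundant, and each span becomes simply supported.
Discontinuity in slope at Q on the released structure — sum the simple-span end rotations:
  span PQ: point load 105.5 at a = 2.25: Pab(L + a)/(6LEI) = 333.8/EI
  span QR: UDL 42: wL³/(24EI) = 1622/EI
  span QR: point load 147 at a = 2.44: Pab(L + b)/(6LEI) = 764.6/EI
  relative rotation θ_0 = (333.8 + 2387)/EI = 2720/EI
A unit hogging moment at Q produces rotation L₁/(3EI) + L₂/(3EI) = 6.25/EI.
Slope continuity at Q: θ_0 = M_Q·6.25/EI, so M_Q = 2720/6.25 = 435.3 kN·m (hogging).
Span PQ, ΣM about P with M_Q applied at Q: R_Q^{PQ}·9 = 237.4 + 435.3, so R_Q^{PQ} = 74.74 kN and R_P = 105.5 − 74.74 = 30.76 kN.
Span QR, ΣM about R: R_Q^{QR}·9.75 = 3071 + 435.3, so R_Q^{QR} = 359.6 kN and R_R = 556.5 − 359.6 = 196.9 kN.
R_Q = 74.74 + 359.6 = 434.3 kN.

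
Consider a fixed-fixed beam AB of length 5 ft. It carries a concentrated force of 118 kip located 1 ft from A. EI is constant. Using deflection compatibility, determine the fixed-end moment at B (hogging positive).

M_B = 18.88 kip·ft

Release both end moments; the primary structure is a simply-supported span AB with redundants M_A and M_B.
End rotations of the released simple span under the applied load (×1/EI):
  at A: point load 118 at a = 1: Pab(L + b)/(6LEI) = 141.6/EI
  at B: point load 118 at a = 1: Pab(L + a)/(6LEI) = 94.4/EI
  θ_A0 = 141.6/EI,  θ_B0 = 94.4/EI
Flexibility coefficients: a unit moment at one end gives L/(3EI) there and L/(6EI) at the far end, so f₁₁ = f₂₂ = 1.667/EI and f₁₂ = f₂₁ = 0.8333/EI.
Compatibility — zero rotation at each built-in end:
  1.667 M_A + 0.8333 M_B = 141.6
  0.8333 M_A + 1.667 M_B = 94.4
Solving the pair gives M_A = 75.52 kip·ft and M_B = 18.88 kip·ft (hogging).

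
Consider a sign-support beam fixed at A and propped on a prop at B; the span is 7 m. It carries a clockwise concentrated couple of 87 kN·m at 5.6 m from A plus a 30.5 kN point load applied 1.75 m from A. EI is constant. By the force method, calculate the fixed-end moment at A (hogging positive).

M_A = -3.253 kN·m

Choose R_B as the redundant. The primary structure is the cantilever fixed at A.
Deflection at B on the released cantilever, summing each load's contribution:
  clockwise couple 87 at a = 5.6: M₀a(2L − a)/(2EI) = 2046/EI
  point load 30.5 at a = 1.75: Pa²(3L − a)/(6EI) = 299.7/EI
  δ_0 = 2346/EI
Tip deflection under a unit load at B: L³/(3EI) = 114.3/EI.
Compatibility at B: δ_0 − R_B·δ_{BB} = 0, so R_B = 2346/114.3 = 20.52 kN.
Moment equilibrium about A: M_A = Σ(load moments about A) − R_B·L = 140.4 − 20.52×7 = -3.253 kN·m.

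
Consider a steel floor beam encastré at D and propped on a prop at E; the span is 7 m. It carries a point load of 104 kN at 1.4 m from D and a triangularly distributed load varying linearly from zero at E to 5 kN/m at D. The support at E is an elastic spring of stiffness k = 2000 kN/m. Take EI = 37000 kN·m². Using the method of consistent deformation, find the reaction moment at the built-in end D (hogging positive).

Take the reaction at E as the redundant and release it; the primary structure is a cantilever fixed at D.
Free-end deflection of the primary structure under the applied loading (downward +):
  point load 104 at a = 1.4: Pa²(3L − a)/(6EI) = 665.9/EI
  triangular load, peak 5 at the fixed end: w₀L⁴/(30EI) = 400.2/EI
  δ_0 = 1066/EI
Tip deflection under a unit load at E: L³/(3EI) = 114.3/EI.
With EI = 37000 kN·m²: δ_0 = 0.028812 m and δ_{EE} = 0.00309 m/kN.
Compatibility — the spring shortens by R_E/k under the reaction it provides: δ_0 − R_E·δ_{EE} = R_E/k. With 1/k = 0.0005 m/kN, R_E = δ_0 / (δ_{EE} + 1/k) = 0.028812 / (0.00309 + 0.0005) = 8.025 kN.
Moment equilibrium about D: M_D = Σ(load moments about D) − R_E·L = 186.4 − 8.025×7 = 130.3 kN·m.

M_D = 130.3 kN·m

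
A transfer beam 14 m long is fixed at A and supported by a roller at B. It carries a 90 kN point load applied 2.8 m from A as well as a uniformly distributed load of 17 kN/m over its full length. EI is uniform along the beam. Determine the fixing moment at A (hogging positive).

M_A = 597.9 kN·m

Remove the prop at B; the released (primary) structure is a cantilever built in at A.
Deflection at B on the released cantilever, summing each load's contribution:
  point load 90 at a = 2.8: Pa²(3L − a)/(6EI) = 4610/EI
  UDL 17: wL⁴/(8EI) = 81634/EI
  δ_0 = 86244/EI
Flexibility coefficient — unit upward force at B: δ_{BB} = L³/(3EI) = 914.7/EI.
Compatibility at B: δ_0 − R_B·δ_{BB} = 0, so R_B = 86244/914.7 = 94.29 kN.
Moment equilibrium about A: M_A = Σ(load moments about A) − R_B·L = 1918 − 94.29×14 = 597.9 kN·m.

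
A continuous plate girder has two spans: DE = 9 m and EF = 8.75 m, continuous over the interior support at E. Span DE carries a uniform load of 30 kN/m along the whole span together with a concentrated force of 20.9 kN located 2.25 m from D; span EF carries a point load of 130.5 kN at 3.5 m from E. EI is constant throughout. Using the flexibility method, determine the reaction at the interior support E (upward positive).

Insert a hinge at E; M_E is the redundant, and each span becomes simply supported.
End slopes at the hinge E, treating each span as simply supported:
  span DE: UDL 30: wL³/(24EI) = 911.2/EI
  span DE: point load 20.9 at a = 2.25: Pab(L + a)/(6LEI) = 66.13/EI
  span EF: point load 130.5 at a = 3.5: Pab(L + b)/(6LEI) = 639.5/EI
  relative rotation θ_0 = (977.4 + 639.5)/EI = 1617/EI
A unit hogging moment at E produces rotation L₁/(3EI) + L₂/(3EI) = 5.917/EI.
Compatibility: M_E·(L₁+L₂)/(3EI) = θ_0, giving M_E = 273.3 kN·m (hogging).
Span DE, ΣM about D with M_E applied at E: R_E^{DE}·9 = 1262 + 273.3, so R_E^{DE} = 170.6 kN and R_D = 290.9 − 170.6 = 120.3 kN.
Span EF, ΣM about F: R_E^{EF}·8.75 = 685.1 + 273.3, so R_E^{EF} = 109.5 kN and R_F = 130.5 − 109.5 = 20.97 kN.
R_E = 170.6 + 109.5 = 280.1 kN.

R_E = 280.1 kN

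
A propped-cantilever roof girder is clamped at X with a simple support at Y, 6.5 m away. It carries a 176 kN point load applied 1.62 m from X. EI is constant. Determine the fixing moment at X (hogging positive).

Remove the prop at Y; the released (primary) structure is a cantilever built in at X.
Downward deflection at the released point Y due to the loads:
  point load 176 at a = 1.62: Pa²(3L − a)/(6EI) = 1376/EI
Flexibility coefficient — unit upward force at Y: δ_{YY} = L³/(3EI) = 91.54/EI.
The prop prevents deflection at Y: R_Y = δ_0/δ_{YY} = 1376/91.54 = 15.04 kN.
Moment equilibrium about X: M_X = Σ(load moments about X) − R_Y·L = 285.1 − 15.04×6.5 = 187.4 kN·m.

M_X = 187.4 kN·m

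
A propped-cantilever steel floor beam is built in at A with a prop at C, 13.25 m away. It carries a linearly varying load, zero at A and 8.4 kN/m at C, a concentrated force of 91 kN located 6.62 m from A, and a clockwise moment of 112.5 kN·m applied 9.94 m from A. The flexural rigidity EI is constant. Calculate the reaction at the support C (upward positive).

Choose R_C as the redundant. The primary structure is the cantilever fixed at A.
Free-end deflection of the primary structure under the applied loading (downward +):
  triangular load, peak 8.4 at the free end: 11w₀L⁴/(120EI) = 23733/EI
  point load 91 at a = 6.62: Pa²(3L − a)/(6EI) = 22021/EI
  clockwise couple 112.5 at a = 9.94: M₀a(2L − a)/(2EI) = 9259/EI
  δ_0 = 55013/EI
Flexibility coefficient — unit upward force at C: δ_{CC} = L³/(3EI) = 775.4/EI.
The prop prevents deflection at C: R_C = δ_0/δ_{CC} = 55013/775.4 = 70.95 kN.

R_C = 70.95 kN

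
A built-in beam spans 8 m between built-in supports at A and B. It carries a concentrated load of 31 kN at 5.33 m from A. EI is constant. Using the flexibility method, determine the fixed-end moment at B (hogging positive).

M_B = 36.74 kN·m

Take the two fixed-end moments M_A, M_B as redundants; the released structure is the simple span AB.
On the primary (simply-supported) span, the end slopes from the loading are:
  at A: point load 31 at a = 5.33: Pab(L + b)/(6LEI) = 98.07/EI
  at B: point load 31 at a = 5.33: Pab(L + a)/(6LEI) = 122.5/EI
  θ_A0 = 98.07/EI,  θ_B0 = 122.5/EI
Flexibility coefficients: a unit moment at one end gives L/(3EI) there and L/(6EI) at the far end, so f₁₁ = f₂₂ = 2.667/EI and f₁₂ = f₂₁ = 1.333/EI.
Compatibility — zero rotation at each built-in end:
  2.667 M_A + 1.333 M_B = 98.07
  1.333 M_A + 2.667 M_B = 122.5
Solving the pair gives M_A = 18.4 kN·m and M_B = 36.74 kN·m (hogging).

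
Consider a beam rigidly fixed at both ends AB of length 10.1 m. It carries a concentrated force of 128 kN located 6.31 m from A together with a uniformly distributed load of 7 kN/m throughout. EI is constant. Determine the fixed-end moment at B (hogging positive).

Release both end moments; the primary structure is a simply-supported span AB with redundants M_A and M_B.
Simple-span end rotations at A and B under the given loads:
  at A: point load 128 at a = 6.31: Pab(L + b)/(6LEI) = 701.6/EI
  at B: point load 128 at a = 6.31: Pab(L + a)/(6LEI) = 828.9/EI
  at A: UDL 7: wL³/(24EI) = 300.5/EI
  at B: UDL 7: wL³/(24EI) = 300.5/EI
  θ_A0 = 1002/EI,  θ_B0 = 1129/EI
Flexibility coefficients: a unit moment at one end gives L/(3EI) there and L/(6EI) at the far end, so f₁₁ = f₂₂ = 3.367/EI and f₁₂ = f₂₁ = 1.683/EI.
Compatibility — zero rotation at each built-in end:
  3.367 M_A + 1.683 M_B = 1002
  1.683 M_A + 3.367 M_B = 1129
Solving the pair gives M_A = 173.2 kN·m and M_B = 248.9 kN·m (hogging).

M_B = 248.9 kN·m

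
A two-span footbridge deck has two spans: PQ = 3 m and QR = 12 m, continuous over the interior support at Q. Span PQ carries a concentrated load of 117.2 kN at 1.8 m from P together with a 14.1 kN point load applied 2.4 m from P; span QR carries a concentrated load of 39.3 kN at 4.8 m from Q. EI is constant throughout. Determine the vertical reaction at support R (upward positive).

R_R = 8.457 kN

Release continuity at Q by inserting a hinge; the redundant is the internal moment M_Q. The primary structure is two simply-supported spans PQ and QR.
Rotations at Q on the released spans (each span's end-slope, ×1/EI):
  span PQ: point load 117.2 at a = 1.8: Pab(L + a)/(6LEI) = 67.51/EI
  span PQ: point load 14.1 at a = 2.4: Pab(L + a)/(6LEI) = 6.091/EI
  span QR: point load 39.3 at a = 4.8: Pab(L + b)/(6LEI) = 362.2/EI
  relative rotation θ_0 = (73.6 + 362.2)/EI = 435.8/EI
A unit hogging moment at Q produces rotation L₁/(3EI) + L₂/(3EI) = 5/EI.
Slope continuity at Q: θ_0 = M_Q·5/EI, so M_Q = 435.8/5 = 87.16 kN·m (hogging).
Span QR, ΣM about R: R_Q^{QR}·12 = 283 + 87.16, so R_Q^{QR} = 30.84 kN and R_R = 39.3 − 30.84 = 8.457 kN.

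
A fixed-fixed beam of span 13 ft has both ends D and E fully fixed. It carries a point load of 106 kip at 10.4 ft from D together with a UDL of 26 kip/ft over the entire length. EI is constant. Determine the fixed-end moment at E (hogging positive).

Take the two fixed-end moments M_D, M_E as redundants; the released structure is the simple span DE.
Simple-span end rotations at D and E under the given loads:
  at D: point load 106 at a = 10.4: Pab(L + b)/(6LEI) = 573.2/EI
  at E: point load 106 at a = 10.4: Pab(L + a)/(6LEI) = 859.9/EI
  at D: UDL 26: wL³/(24EI) = 2380/EI
  at E: UDL 26: wL³/(24EI) = 2380/EI
  θ_D0 = 2953/EI,  θ_E0 = 3240/EI
Flexibility coefficients: a unit moment at one end gives L/(3EI) there and L/(6EI) at the far end, so f₁₁ = f₂₂ = 4.333/EI and f₁₂ = f₂₁ = 2.167/EI.
Compatibility — zero rotation at each built-in end:
  4.333 M_D + 2.167 M_E = 2953
  2.167 M_D + 4.333 M_E = 3240
Solving the pair gives M_D = 410.3 kip·ft and M_E = 542.6 kip·ft (hogging).

M_E = 542.6 kip·ft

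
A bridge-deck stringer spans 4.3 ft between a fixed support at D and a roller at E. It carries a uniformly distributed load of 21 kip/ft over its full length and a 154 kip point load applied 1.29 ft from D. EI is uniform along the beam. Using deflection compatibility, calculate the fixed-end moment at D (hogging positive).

M_D = 166.7 kip·ft

Choose R_E as the redundant. The primary structure is the cantilever fixed at D.
Downward deflection at the released point E due to the loads:
  UDL 21: wL⁴/(8EI) = 897.4/EI
  point load 154 at a = 1.29: Pa²(3L − a)/(6EI) = 495.9/EI
  δ_0 = 1393/EI
Flexibility coefficient — unit upward force at E: δ_{EE} = L³/(3EI) = 26.5/EI.
Compatibility at E: δ_0 − R_E·δ_{EE} = 0, so R_E = 1393/26.5 = 52.57 kip.
Moment equilibrium about D: M_D = Σ(load moments about D) − R_E·L = 392.8 − 52.57×4.3 = 166.7 kip·ft.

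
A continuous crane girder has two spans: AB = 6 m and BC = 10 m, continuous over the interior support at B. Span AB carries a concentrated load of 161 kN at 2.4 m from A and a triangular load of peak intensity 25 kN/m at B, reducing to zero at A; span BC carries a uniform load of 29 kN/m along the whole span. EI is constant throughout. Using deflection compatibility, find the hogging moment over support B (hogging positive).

M_B = 309.9 kN·m

Release continuity at B by inserting a hinge; the redundant is the internal moment M_B. The primary structure is two simply-supported spans AB and BC.
End slopes at the hinge B, treating each span as simply supported:
  span AB: point load 161 at a = 2.4: Pab(L + a)/(6LEI) = 324.6/EI
  span AB: triangular load, peak 25: w₀L³/(45EI) = 120/EI
  span BC: UDL 29: wL³/(24EI) = 1208/EI
  relative rotation θ_0 = (444.6 + 1208)/EI = 1653/EI
A unit hogging moment at B produces rotation L₁/(3EI) + L₂/(3EI) = 5.333/EI.
Slope continuity at B: θ_0 = M_B·5.333/EI, so M_B = 1653/5.333 = 309.9 kN·m (hogging).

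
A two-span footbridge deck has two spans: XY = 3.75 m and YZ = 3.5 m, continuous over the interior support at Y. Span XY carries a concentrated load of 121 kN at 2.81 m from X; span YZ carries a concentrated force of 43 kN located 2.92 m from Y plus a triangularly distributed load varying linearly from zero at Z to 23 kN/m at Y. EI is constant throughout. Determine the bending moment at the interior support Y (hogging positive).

Insert a hinge at Y; M_Y is the redundant, and each span becomes simply supported.
End slopes at the hinge Y, treating each span as simply supported:
  span XY: point load 121 at a = 2.81: Pab(L + a)/(6LEI) = 93.18/EI
  span YZ: point load 43 at a = 2.92: Pab(L + b)/(6LEI) = 14.15/EI
  span YZ: triangular load, peak 23: w₀L³/(45EI) = 21.91/EI
  relative rotation θ_0 = (93.18 + 36.06)/EI = 129.2/EI
A unit hogging moment at Y produces rotation L₁/(3EI) + L₂/(3EI) = 2.417/EI.
Compatibility: M_Y·(L₁+L₂)/(3EI) = θ_0, giving M_Y = 53.48 kN·m (hogging).

M_Y = 53.48 kN·m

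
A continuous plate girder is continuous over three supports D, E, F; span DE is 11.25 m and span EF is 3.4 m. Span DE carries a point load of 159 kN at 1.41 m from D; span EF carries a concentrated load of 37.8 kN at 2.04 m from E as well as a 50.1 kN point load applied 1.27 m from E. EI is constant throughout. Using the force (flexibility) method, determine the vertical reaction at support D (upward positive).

Take M_E as the redundant. Released structure: two simple spans DE and EF with a hinge at E.
End slopes at the hinge E, treating each span as simply supported:
  span DE: point load 159 at a = 1.41: Pab(L + a)/(6LEI) = 413.8/EI
  span EF: point load 37.8 at a = 2.04: Pab(L + b)/(6LEI) = 24.47/EI
  span EF: point load 50.1 at a = 1.27: Pab(L + b)/(6LEI) = 36.74/EI
  relative rotation θ_0 = (413.8 + 61.21)/EI = 475/EI
A unit hogging moment at E produces rotation L₁/(3EI) + L₂/(3EI) = 4.883/EI.
Slope continuity at E: θ_0 = M_E·4.883/EI, so M_E = 475/4.883 = 97.26 kN·m (hogging).
Span DE, ΣM about D with M_E applied at E: R_E^{DE}·11.25 = 224.2 + 97.26, so R_E^{DE} = 28.57 kN and R_D = 159 − 28.57 = 130.4 kN.

R_D = 130.4 kN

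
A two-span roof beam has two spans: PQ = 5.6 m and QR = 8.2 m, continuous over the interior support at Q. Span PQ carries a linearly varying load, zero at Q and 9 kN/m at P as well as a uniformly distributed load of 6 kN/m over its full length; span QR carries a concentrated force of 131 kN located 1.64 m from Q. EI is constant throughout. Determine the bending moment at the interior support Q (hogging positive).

M_Q = 108.1 kN·m

Insert a hinge at Q; M_Q is the redundant, and each span becomes simply supported.
End slopes at the hinge Q, treating each span as simply supported:
  span PQ: triangular load, peak 9: 7w₀L³/(360EI) = 30.73/EI
  span PQ: UDL 6: wL³/(24EI) = 43.9/EI
  span QR: point load 131 at a = 1.64: Pab(L + b)/(6LEI) = 422.8/EI
  relative rotation θ_0 = (74.64 + 422.8)/EI = 497.4/EI
A unit hogging moment at Q produces rotation L₁/(3EI) + L₂/(3EI) = 4.6/EI.
Compatibility: M_Q·(L₁+L₂)/(3EI) = θ_0, giving M_Q = 108.1 kN·m (hogging).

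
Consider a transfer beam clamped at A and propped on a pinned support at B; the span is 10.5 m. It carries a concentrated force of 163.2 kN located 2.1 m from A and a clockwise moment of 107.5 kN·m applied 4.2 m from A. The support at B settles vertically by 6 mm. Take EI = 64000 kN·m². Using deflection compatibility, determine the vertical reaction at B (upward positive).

R_B = 17.97 kN

Remove the prop at B; the released (primary) structure is a cantilever built in at A.
Free-end deflection of the primary structure under the applied loading (downward +):
  point load 163.2 at a = 2.1: Pa²(3L − a)/(6EI) = 3527/EI
  clockwise couple 107.5 at a = 4.2: M₀a(2L − a)/(2EI) = 3793/EI
  δ_0 = 7319/EI
Tip deflection under a unit load at B: L³/(3EI) = 385.9/EI.
With EI = 64000 kN·m²: δ_0 = 0.11436 m and δ_{BB} = 0.006029 m/kN.
Compatibility — the beam at B must follow the support down by 0.006 m: δ_0 − R_B·δ_{BB} = 0.006, so R_B = (0.11436 − 0.006)/0.006029 = 17.97 kN.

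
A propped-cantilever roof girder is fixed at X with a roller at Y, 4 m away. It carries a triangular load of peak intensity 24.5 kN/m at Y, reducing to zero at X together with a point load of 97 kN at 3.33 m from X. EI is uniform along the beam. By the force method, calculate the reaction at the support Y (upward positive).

Release the roller at Y. Primary structure: cantilever fixed at X.
Downward deflection at the released point Y due to the loads:
  triangular load, peak 24.5 at the free end: 11w₀L⁴/(120EI) = 574.9/EI
  point load 97 at a = 3.33: Pa²(3L − a)/(6EI) = 1554/EI
  δ_0 = 2129/EI
Tip deflection under a unit load at Y: L³/(3EI) = 21.33/EI.
Compatibility at Y: δ_0 − R_Y·δ_{YY} = 0, so R_Y = 2129/21.33 = 99.81 kN.

R_Y = 99.81 kN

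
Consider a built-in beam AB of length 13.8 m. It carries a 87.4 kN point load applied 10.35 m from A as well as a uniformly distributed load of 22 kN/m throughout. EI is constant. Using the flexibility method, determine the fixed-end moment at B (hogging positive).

Release both end moments; the primary structure is a simply-supported span AB with redundants M_A and M_B.
End rotations of the released simple span under the applied load (×1/EI):
  at A: point load 87.4 at a = 10.35: Pab(L + b)/(6LEI) = 650.2/EI
  at B: point load 87.4 at a = 10.35: Pab(L + a)/(6LEI) = 910.2/EI
  at A: UDL 22: wL³/(24EI) = 2409/EI
  at B: UDL 22: wL³/(24EI) = 2409/EI
  θ_A0 = 3059/EI,  θ_B0 = 3319/EI
Flexibility coefficients: a unit moment at one end gives L/(3EI) there and L/(6EI) at the far end, so f₁₁ = f₂₂ = 4.6/EI and f₁₂ = f₂₁ = 2.3/EI.
Compatibility — zero rotation at each built-in end:
  4.6 M_A + 2.3 M_B = 3059
  2.3 M_A + 4.6 M_B = 3319
Solving the pair gives M_A = 405.7 kN·m and M_B = 518.8 kN·m (hogging).

M_B = 518.8 kN·m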